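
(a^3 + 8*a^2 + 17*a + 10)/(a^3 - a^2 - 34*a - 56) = (a^2 + 6*a + 5)/(a^2 - 3*a - 28)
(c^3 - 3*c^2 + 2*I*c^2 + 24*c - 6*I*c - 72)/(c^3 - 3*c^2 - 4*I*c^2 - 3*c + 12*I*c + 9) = (c^2 + 2*I*c + 24)/(c^2 - 4*I*c - 3)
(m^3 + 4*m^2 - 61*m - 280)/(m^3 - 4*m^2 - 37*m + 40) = (m + 7)/(m - 1)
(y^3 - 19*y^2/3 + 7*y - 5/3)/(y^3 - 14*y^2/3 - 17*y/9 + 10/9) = 3*(y - 1)/(3*y + 2)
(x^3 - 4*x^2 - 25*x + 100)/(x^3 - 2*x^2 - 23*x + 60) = (x - 5)/(x - 3)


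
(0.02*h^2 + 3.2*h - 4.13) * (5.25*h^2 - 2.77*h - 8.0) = 0.105*h^4 + 16.7446*h^3 - 30.7065*h^2 - 14.1599*h + 33.04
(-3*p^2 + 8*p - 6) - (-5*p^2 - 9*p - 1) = 2*p^2 + 17*p - 5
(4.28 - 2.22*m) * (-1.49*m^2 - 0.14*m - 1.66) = 3.3078*m^3 - 6.0664*m^2 + 3.086*m - 7.1048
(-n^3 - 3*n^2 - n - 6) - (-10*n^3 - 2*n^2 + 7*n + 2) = 9*n^3 - n^2 - 8*n - 8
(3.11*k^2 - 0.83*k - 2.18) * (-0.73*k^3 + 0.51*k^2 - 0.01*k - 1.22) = -2.2703*k^5 + 2.192*k^4 + 1.137*k^3 - 4.8977*k^2 + 1.0344*k + 2.6596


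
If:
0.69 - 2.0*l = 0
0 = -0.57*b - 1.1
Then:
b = -1.93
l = 0.34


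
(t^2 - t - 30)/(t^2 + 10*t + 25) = (t - 6)/(t + 5)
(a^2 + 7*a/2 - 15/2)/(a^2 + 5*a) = (a - 3/2)/a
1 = 1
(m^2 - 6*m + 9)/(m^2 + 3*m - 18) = (m - 3)/(m + 6)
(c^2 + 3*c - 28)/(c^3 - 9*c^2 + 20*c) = (c + 7)/(c*(c - 5))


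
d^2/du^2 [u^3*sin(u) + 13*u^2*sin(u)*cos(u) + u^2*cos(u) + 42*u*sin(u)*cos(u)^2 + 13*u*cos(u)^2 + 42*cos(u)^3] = -u^3*sin(u) - 26*u^2*sin(2*u) + 5*u^2*cos(u) - 17*u*sin(u)/2 - 189*u*sin(3*u)/2 + 26*u*cos(2*u) - 13*sin(2*u) - 17*cos(u)/2 - 63*cos(3*u)/2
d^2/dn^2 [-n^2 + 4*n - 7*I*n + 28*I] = -2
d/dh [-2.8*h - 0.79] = -2.80000000000000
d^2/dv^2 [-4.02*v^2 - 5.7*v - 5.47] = -8.04000000000000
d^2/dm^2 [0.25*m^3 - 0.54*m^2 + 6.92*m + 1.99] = 1.5*m - 1.08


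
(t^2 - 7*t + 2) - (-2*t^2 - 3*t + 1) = 3*t^2 - 4*t + 1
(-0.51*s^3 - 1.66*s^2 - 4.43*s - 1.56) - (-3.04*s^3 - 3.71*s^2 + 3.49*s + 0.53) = 2.53*s^3 + 2.05*s^2 - 7.92*s - 2.09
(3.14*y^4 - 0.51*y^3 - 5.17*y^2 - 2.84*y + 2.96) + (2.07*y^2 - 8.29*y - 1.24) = 3.14*y^4 - 0.51*y^3 - 3.1*y^2 - 11.13*y + 1.72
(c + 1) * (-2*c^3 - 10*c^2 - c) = -2*c^4 - 12*c^3 - 11*c^2 - c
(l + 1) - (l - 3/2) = 5/2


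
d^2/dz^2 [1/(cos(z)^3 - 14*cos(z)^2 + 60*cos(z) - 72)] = (-18*sin(z)^4 + 68*sin(z)^2 - 331*cos(z) + 23*cos(3*z) + 238)/(2*(cos(z) - 6)^4*(cos(z) - 2)^3)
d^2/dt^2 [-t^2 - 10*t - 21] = -2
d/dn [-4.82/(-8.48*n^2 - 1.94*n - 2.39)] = (-81.7472*n - 9.3508)/(8.48*n^2 + 1.94*n + 2.39)^2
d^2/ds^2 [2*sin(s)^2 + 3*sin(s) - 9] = -3*sin(s) + 4*cos(2*s)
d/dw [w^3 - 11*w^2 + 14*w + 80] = 3*w^2 - 22*w + 14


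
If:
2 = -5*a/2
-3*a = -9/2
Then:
No Solution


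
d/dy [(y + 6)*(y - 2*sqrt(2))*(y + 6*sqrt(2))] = 3*y^2 + 8*sqrt(2)*y + 12*y - 24 + 24*sqrt(2)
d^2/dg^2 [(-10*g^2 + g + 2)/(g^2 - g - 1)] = 2*(-9*g^3 - 24*g^2 - 3*g - 7)/(g^6 - 3*g^5 + 5*g^3 - 3*g - 1)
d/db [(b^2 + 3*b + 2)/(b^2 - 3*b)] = 2*(-3*b^2 - 2*b + 3)/(b^2*(b^2 - 6*b + 9))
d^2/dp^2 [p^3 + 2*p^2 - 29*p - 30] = 6*p + 4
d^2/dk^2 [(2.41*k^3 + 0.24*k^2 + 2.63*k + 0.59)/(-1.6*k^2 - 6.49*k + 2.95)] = (7.105427357601e-15*k^5 - 234.250562*k^3 + 260.98473*k^2 - 237.07911*k - 160.153848)/(4.096*k^6 + 49.8432*k^5 + 179.52048*k^4 + 89.562649*k^3 - 330.990885*k^2 + 169.437675*k - 25.672375)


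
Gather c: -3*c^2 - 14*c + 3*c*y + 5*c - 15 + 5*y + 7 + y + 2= -3*c^2 + c*(3*y - 9) + 6*y - 6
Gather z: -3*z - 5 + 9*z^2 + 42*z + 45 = 9*z^2 + 39*z + 40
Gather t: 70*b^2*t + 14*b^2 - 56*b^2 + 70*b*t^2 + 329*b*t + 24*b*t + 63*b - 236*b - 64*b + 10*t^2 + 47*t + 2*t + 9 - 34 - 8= -42*b^2 - 237*b + t^2*(70*b + 10) + t*(70*b^2 + 353*b + 49) - 33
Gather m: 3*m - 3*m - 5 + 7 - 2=0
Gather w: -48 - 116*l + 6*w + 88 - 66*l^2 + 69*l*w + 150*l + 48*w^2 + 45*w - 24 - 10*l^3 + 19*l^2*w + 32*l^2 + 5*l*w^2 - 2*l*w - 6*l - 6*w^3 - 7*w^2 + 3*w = -10*l^3 - 34*l^2 + 28*l - 6*w^3 + w^2*(5*l + 41) + w*(19*l^2 + 67*l + 54) + 16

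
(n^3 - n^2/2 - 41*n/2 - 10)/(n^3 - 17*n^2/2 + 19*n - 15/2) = (2*n^2 + 9*n + 4)/(2*n^2 - 7*n + 3)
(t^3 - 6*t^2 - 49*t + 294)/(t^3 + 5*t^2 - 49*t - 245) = (t - 6)/(t + 5)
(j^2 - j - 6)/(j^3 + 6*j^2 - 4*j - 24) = (j - 3)/(j^2 + 4*j - 12)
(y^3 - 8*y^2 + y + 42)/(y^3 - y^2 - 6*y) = (y - 7)/y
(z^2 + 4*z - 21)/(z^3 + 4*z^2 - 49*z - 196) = (z - 3)/(z^2 - 3*z - 28)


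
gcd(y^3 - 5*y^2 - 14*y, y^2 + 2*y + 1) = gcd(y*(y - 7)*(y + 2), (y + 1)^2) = 1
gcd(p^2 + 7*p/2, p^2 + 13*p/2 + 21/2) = p + 7/2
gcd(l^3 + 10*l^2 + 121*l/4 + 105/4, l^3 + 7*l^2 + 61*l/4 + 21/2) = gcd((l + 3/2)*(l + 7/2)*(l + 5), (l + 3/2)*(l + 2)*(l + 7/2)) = l^2 + 5*l + 21/4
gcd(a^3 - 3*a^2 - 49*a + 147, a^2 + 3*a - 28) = a + 7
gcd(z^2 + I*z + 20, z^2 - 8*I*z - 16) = z - 4*I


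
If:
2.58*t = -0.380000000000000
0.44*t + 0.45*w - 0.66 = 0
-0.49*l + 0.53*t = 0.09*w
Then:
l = -0.46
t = -0.15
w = 1.61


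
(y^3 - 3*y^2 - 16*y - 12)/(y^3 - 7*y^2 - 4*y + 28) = (y^2 - 5*y - 6)/(y^2 - 9*y + 14)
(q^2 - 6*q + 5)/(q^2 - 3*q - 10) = (q - 1)/(q + 2)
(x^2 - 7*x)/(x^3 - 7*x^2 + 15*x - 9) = x*(x - 7)/(x^3 - 7*x^2 + 15*x - 9)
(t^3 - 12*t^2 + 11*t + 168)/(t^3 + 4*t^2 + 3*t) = (t^2 - 15*t + 56)/(t*(t + 1))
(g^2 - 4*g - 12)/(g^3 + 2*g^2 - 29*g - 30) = (g^2 - 4*g - 12)/(g^3 + 2*g^2 - 29*g - 30)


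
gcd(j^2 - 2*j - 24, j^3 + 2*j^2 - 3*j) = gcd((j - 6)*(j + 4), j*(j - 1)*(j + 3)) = 1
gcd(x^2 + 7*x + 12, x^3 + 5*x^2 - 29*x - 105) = x + 3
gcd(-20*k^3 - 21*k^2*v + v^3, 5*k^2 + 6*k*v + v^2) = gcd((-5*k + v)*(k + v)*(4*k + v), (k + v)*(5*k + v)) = k + v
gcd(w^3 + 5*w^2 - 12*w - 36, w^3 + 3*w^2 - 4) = w + 2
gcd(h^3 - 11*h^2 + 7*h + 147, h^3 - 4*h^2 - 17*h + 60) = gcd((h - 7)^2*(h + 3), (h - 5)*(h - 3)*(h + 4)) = 1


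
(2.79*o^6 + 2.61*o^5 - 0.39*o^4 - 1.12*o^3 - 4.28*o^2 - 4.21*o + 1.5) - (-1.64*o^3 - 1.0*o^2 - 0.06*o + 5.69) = 2.79*o^6 + 2.61*o^5 - 0.39*o^4 + 0.52*o^3 - 3.28*o^2 - 4.15*o - 4.19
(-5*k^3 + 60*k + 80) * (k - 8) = -5*k^4 + 40*k^3 + 60*k^2 - 400*k - 640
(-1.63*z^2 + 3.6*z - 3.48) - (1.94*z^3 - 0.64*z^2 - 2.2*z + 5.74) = -1.94*z^3 - 0.99*z^2 + 5.8*z - 9.22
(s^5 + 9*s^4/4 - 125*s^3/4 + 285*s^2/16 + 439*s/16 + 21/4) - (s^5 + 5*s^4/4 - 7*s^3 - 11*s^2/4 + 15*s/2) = s^4 - 97*s^3/4 + 329*s^2/16 + 319*s/16 + 21/4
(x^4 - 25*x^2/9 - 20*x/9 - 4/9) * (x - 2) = x^5 - 2*x^4 - 25*x^3/9 + 10*x^2/3 + 4*x + 8/9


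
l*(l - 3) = l^2 - 3*l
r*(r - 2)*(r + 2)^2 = r^4 + 2*r^3 - 4*r^2 - 8*r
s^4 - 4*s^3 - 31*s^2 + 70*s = s*(s - 7)*(s - 2)*(s + 5)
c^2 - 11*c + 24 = (c - 8)*(c - 3)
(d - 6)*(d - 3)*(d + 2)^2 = d^4 - 5*d^3 - 14*d^2 + 36*d + 72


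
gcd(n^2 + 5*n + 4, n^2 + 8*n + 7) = n + 1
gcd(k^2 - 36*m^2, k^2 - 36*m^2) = k^2 - 36*m^2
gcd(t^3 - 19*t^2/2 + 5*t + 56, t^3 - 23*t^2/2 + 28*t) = t^2 - 23*t/2 + 28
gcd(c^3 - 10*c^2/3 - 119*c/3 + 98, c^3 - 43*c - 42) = c^2 - c - 42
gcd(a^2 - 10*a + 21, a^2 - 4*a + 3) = a - 3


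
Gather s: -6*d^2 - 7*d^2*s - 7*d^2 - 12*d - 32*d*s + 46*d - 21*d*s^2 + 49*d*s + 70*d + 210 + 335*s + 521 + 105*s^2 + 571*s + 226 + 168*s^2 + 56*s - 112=-13*d^2 + 104*d + s^2*(273 - 21*d) + s*(-7*d^2 + 17*d + 962) + 845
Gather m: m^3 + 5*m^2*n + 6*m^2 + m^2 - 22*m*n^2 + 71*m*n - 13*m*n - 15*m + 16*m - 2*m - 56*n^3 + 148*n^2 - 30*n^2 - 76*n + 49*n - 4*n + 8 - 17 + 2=m^3 + m^2*(5*n + 7) + m*(-22*n^2 + 58*n - 1) - 56*n^3 + 118*n^2 - 31*n - 7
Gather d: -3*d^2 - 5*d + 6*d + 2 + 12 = -3*d^2 + d + 14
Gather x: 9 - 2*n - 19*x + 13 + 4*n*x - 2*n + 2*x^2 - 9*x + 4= -4*n + 2*x^2 + x*(4*n - 28) + 26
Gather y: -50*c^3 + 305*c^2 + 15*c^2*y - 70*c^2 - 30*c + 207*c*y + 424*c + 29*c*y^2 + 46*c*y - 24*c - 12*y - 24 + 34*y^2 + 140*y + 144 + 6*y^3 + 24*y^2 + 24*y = -50*c^3 + 235*c^2 + 370*c + 6*y^3 + y^2*(29*c + 58) + y*(15*c^2 + 253*c + 152) + 120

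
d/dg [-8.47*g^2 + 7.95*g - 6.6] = 7.95 - 16.94*g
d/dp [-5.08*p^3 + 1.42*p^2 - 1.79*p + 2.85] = -15.24*p^2 + 2.84*p - 1.79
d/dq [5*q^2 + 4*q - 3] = 10*q + 4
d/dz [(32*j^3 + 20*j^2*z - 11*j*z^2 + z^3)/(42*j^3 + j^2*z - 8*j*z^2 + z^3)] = j*(808*j^4 - 412*j^3*z + 179*j^2*z^2 - 38*j*z^3 + 3*z^4)/(1764*j^6 + 84*j^5*z - 671*j^4*z^2 + 68*j^3*z^3 + 66*j^2*z^4 - 16*j*z^5 + z^6)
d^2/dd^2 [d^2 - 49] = 2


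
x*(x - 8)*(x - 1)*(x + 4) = x^4 - 5*x^3 - 28*x^2 + 32*x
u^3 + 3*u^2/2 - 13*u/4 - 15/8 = (u - 3/2)*(u + 1/2)*(u + 5/2)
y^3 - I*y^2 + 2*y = y*(y - 2*I)*(y + I)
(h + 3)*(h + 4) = h^2 + 7*h + 12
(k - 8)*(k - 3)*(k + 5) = k^3 - 6*k^2 - 31*k + 120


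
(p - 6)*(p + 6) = p^2 - 36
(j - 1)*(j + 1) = j^2 - 1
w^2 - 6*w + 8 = (w - 4)*(w - 2)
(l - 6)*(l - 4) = l^2 - 10*l + 24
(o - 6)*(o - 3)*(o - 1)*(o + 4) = o^4 - 6*o^3 - 13*o^2 + 90*o - 72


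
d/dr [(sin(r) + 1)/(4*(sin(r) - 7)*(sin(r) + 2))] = (-2*sin(r) + cos(r)^2 - 10)*cos(r)/(4*(sin(r) - 7)^2*(sin(r) + 2)^2)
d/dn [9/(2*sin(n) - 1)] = -18*cos(n)/(2*sin(n) - 1)^2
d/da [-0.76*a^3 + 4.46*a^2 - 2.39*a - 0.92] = -2.28*a^2 + 8.92*a - 2.39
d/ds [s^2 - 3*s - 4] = 2*s - 3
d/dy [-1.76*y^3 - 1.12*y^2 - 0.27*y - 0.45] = -5.28*y^2 - 2.24*y - 0.27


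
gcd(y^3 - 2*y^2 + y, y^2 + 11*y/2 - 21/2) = 1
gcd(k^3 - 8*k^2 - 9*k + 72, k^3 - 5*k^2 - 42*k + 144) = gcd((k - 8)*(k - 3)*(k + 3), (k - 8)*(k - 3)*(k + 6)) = k^2 - 11*k + 24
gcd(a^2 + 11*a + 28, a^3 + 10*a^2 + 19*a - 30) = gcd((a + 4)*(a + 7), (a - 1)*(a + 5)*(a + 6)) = 1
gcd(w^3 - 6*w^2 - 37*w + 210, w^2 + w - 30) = w^2 + w - 30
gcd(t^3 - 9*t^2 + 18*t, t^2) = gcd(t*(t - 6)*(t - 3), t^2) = t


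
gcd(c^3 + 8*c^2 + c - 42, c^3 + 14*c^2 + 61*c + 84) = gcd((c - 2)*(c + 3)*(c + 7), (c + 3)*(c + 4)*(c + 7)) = c^2 + 10*c + 21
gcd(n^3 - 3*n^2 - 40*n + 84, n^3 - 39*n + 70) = n - 2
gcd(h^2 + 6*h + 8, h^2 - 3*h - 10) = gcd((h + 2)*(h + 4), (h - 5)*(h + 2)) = h + 2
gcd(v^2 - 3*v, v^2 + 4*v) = v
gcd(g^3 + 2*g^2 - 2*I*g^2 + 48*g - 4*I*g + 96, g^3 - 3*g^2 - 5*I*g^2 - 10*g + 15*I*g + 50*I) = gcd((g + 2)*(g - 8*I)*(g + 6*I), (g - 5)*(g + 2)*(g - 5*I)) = g + 2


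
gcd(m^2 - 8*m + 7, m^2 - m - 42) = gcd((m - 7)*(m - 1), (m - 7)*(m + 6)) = m - 7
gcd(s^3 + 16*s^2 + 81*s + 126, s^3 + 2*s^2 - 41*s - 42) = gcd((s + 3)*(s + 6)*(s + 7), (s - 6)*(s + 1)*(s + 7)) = s + 7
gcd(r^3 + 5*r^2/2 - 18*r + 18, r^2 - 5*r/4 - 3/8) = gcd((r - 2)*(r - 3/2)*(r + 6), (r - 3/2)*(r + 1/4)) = r - 3/2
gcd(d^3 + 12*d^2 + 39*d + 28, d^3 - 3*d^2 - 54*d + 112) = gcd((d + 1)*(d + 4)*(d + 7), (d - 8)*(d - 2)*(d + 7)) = d + 7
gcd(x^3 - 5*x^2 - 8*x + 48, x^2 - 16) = x - 4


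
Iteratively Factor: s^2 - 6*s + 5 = (s - 5)*(s - 1)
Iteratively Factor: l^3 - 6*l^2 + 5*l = (l - 1)*(l^2 - 5*l) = (l - 5)*(l - 1)*(l)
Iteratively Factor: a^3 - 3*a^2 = (a)*(a^2 - 3*a) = a^2*(a - 3)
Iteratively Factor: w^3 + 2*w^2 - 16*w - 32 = (w + 2)*(w^2 - 16) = (w - 4)*(w + 2)*(w + 4)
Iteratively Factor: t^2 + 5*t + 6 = (t + 3)*(t + 2)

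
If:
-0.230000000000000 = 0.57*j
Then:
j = -0.40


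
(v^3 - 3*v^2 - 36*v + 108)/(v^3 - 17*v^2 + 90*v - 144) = (v + 6)/(v - 8)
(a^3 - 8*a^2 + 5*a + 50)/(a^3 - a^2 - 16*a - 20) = (a - 5)/(a + 2)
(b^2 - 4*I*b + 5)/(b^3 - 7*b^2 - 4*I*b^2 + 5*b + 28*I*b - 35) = 1/(b - 7)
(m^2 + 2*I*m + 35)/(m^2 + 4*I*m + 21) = (m - 5*I)/(m - 3*I)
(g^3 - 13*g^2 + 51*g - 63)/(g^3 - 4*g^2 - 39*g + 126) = (g - 3)/(g + 6)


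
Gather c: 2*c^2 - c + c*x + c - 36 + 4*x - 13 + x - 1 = 2*c^2 + c*x + 5*x - 50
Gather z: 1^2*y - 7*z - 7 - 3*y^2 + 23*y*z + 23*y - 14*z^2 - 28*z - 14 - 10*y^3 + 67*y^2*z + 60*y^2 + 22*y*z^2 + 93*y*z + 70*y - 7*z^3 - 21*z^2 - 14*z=-10*y^3 + 57*y^2 + 94*y - 7*z^3 + z^2*(22*y - 35) + z*(67*y^2 + 116*y - 49) - 21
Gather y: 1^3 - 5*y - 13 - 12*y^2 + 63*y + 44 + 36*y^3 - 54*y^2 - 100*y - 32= 36*y^3 - 66*y^2 - 42*y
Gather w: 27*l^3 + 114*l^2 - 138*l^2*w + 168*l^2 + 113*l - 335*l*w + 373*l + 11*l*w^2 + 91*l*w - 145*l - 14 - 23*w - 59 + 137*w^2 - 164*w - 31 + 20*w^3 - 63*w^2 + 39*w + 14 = 27*l^3 + 282*l^2 + 341*l + 20*w^3 + w^2*(11*l + 74) + w*(-138*l^2 - 244*l - 148) - 90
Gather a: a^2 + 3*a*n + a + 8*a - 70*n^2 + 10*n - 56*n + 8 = a^2 + a*(3*n + 9) - 70*n^2 - 46*n + 8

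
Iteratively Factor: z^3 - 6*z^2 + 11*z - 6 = (z - 2)*(z^2 - 4*z + 3) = (z - 3)*(z - 2)*(z - 1)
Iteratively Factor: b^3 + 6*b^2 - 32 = (b + 4)*(b^2 + 2*b - 8) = (b + 4)^2*(b - 2)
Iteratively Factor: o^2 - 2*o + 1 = (o - 1)*(o - 1)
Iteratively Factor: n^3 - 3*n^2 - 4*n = (n - 4)*(n^2 + n) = n*(n - 4)*(n + 1)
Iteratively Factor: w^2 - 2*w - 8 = (w + 2)*(w - 4)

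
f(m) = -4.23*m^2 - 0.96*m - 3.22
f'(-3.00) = 24.42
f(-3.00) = -38.41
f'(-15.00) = 125.94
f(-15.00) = -940.57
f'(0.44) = -4.68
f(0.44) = -4.46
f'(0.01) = -1.04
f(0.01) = -3.23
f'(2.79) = -24.56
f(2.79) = -38.83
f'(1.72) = -15.51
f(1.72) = -17.39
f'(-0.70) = 4.96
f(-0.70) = -4.62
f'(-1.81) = 14.35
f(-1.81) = -15.34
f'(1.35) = -12.38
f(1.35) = -12.23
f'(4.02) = -34.97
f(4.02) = -75.44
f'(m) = -8.46*m - 0.96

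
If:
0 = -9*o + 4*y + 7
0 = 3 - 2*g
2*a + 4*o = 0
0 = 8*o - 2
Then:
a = -1/2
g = 3/2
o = 1/4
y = -19/16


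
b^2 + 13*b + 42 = (b + 6)*(b + 7)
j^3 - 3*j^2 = j^2*(j - 3)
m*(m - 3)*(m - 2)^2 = m^4 - 7*m^3 + 16*m^2 - 12*m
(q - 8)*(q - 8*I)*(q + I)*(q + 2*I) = q^4 - 8*q^3 - 5*I*q^3 + 22*q^2 + 40*I*q^2 - 176*q + 16*I*q - 128*I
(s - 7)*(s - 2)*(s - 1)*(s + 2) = s^4 - 8*s^3 + 3*s^2 + 32*s - 28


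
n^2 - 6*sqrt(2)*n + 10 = (n - 5*sqrt(2))*(n - sqrt(2))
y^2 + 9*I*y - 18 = (y + 3*I)*(y + 6*I)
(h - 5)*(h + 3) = h^2 - 2*h - 15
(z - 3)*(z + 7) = z^2 + 4*z - 21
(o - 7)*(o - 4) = o^2 - 11*o + 28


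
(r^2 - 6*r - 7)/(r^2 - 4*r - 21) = (r + 1)/(r + 3)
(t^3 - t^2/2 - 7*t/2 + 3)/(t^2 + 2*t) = t - 5/2 + 3/(2*t)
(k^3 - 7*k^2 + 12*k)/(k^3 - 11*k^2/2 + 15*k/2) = 2*(k - 4)/(2*k - 5)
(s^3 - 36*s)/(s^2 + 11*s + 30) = s*(s - 6)/(s + 5)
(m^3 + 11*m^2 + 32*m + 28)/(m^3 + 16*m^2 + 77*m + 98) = (m + 2)/(m + 7)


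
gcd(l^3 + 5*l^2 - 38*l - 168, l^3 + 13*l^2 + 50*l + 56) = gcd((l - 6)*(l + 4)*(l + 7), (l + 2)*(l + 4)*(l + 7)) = l^2 + 11*l + 28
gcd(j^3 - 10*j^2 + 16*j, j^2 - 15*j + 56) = j - 8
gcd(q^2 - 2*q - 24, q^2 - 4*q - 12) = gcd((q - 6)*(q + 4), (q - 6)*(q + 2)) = q - 6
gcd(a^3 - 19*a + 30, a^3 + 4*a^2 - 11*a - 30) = a^2 + 2*a - 15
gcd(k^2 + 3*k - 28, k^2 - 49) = k + 7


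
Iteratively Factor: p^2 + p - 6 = (p - 2)*(p + 3)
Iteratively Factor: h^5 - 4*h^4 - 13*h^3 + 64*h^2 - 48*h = (h - 1)*(h^4 - 3*h^3 - 16*h^2 + 48*h) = h*(h - 1)*(h^3 - 3*h^2 - 16*h + 48) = h*(h - 1)*(h + 4)*(h^2 - 7*h + 12) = h*(h - 4)*(h - 1)*(h + 4)*(h - 3)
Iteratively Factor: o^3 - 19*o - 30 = (o + 3)*(o^2 - 3*o - 10) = (o + 2)*(o + 3)*(o - 5)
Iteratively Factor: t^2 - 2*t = (t - 2)*(t)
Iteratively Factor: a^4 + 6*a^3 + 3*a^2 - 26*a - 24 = (a - 2)*(a^3 + 8*a^2 + 19*a + 12) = (a - 2)*(a + 3)*(a^2 + 5*a + 4) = (a - 2)*(a + 1)*(a + 3)*(a + 4)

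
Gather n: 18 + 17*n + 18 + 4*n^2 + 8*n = 4*n^2 + 25*n + 36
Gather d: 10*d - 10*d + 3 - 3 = 0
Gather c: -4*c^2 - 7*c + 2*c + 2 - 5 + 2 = -4*c^2 - 5*c - 1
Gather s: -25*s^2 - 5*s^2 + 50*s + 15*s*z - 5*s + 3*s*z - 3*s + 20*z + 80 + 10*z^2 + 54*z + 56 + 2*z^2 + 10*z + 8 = -30*s^2 + s*(18*z + 42) + 12*z^2 + 84*z + 144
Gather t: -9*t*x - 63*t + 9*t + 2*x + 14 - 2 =t*(-9*x - 54) + 2*x + 12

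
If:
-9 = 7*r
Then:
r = -9/7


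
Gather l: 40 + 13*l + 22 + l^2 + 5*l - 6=l^2 + 18*l + 56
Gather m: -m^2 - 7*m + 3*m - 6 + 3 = -m^2 - 4*m - 3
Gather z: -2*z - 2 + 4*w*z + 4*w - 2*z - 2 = 4*w + z*(4*w - 4) - 4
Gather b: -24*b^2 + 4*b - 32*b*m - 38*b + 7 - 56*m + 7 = -24*b^2 + b*(-32*m - 34) - 56*m + 14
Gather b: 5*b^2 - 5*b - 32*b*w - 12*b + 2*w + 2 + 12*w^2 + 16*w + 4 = 5*b^2 + b*(-32*w - 17) + 12*w^2 + 18*w + 6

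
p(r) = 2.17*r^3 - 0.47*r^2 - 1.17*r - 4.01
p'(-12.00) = 947.55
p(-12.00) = -3807.41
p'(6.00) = 227.55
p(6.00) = 440.77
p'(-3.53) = 83.27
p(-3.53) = -101.19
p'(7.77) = 384.55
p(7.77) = 976.47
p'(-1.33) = 11.60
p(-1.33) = -8.39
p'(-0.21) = -0.69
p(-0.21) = -3.81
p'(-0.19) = -0.76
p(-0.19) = -3.82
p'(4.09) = 103.89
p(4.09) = 131.81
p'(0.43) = -0.37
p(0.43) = -4.43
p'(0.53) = 0.16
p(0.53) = -4.44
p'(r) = 6.51*r^2 - 0.94*r - 1.17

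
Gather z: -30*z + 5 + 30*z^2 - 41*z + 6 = 30*z^2 - 71*z + 11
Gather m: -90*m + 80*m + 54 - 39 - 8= 7 - 10*m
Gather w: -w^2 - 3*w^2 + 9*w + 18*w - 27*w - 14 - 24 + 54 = 16 - 4*w^2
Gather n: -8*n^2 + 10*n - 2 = -8*n^2 + 10*n - 2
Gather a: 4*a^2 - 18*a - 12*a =4*a^2 - 30*a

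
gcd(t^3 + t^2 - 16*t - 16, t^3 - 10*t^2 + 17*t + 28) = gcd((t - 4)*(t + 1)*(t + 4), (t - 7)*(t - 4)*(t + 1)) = t^2 - 3*t - 4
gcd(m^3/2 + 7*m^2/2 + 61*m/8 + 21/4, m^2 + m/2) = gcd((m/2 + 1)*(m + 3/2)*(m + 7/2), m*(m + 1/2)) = 1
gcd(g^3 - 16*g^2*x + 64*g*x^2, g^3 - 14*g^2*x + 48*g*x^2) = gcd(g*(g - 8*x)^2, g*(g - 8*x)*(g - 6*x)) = -g^2 + 8*g*x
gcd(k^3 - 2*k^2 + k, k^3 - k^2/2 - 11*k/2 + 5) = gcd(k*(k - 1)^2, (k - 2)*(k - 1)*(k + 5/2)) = k - 1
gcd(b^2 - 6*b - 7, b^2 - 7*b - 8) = b + 1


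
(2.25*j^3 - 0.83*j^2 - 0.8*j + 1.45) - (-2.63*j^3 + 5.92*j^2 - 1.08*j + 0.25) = 4.88*j^3 - 6.75*j^2 + 0.28*j + 1.2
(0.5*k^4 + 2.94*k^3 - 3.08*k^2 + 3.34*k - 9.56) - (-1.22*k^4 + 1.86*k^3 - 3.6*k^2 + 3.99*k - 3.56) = 1.72*k^4 + 1.08*k^3 + 0.52*k^2 - 0.65*k - 6.0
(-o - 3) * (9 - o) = o^2 - 6*o - 27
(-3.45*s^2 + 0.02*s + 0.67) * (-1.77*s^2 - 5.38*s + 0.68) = 6.1065*s^4 + 18.5256*s^3 - 3.6395*s^2 - 3.591*s + 0.4556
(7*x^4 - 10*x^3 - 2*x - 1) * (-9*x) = -63*x^5 + 90*x^4 + 18*x^2 + 9*x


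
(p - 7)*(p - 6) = p^2 - 13*p + 42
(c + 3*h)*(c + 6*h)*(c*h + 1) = c^3*h + 9*c^2*h^2 + c^2 + 18*c*h^3 + 9*c*h + 18*h^2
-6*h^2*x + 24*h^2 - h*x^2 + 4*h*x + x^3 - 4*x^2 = (-3*h + x)*(2*h + x)*(x - 4)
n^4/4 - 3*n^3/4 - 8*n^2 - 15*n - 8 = (n/4 + 1/2)*(n - 8)*(n + 1)*(n + 2)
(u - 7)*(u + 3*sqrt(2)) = u^2 - 7*u + 3*sqrt(2)*u - 21*sqrt(2)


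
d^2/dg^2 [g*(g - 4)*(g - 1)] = 6*g - 10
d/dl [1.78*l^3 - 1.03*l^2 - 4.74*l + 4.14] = 5.34*l^2 - 2.06*l - 4.74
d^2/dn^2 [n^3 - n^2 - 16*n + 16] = 6*n - 2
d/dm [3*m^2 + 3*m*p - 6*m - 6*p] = 6*m + 3*p - 6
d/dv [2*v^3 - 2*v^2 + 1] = 2*v*(3*v - 2)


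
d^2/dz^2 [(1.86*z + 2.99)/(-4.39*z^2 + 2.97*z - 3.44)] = (-(1.86*z + 2.99)*(8.78*z - 2.97)*(17.56*z - 5.94) + (48.9924*z + 15.2038)*(4.39*z^2 - 2.97*z + 3.44))/(4.39*z^2 - 2.97*z + 3.44)^3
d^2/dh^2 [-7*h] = 0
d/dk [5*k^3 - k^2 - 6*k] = 15*k^2 - 2*k - 6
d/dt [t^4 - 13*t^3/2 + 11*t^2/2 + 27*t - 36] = 4*t^3 - 39*t^2/2 + 11*t + 27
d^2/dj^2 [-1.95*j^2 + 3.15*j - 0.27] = -3.90000000000000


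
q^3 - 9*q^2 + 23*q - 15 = (q - 5)*(q - 3)*(q - 1)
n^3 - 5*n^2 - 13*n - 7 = (n - 7)*(n + 1)^2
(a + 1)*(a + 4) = a^2 + 5*a + 4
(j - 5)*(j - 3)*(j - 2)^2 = j^4 - 12*j^3 + 51*j^2 - 92*j + 60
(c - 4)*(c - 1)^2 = c^3 - 6*c^2 + 9*c - 4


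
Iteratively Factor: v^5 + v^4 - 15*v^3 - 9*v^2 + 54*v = (v + 3)*(v^4 - 2*v^3 - 9*v^2 + 18*v) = (v - 3)*(v + 3)*(v^3 + v^2 - 6*v) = (v - 3)*(v - 2)*(v + 3)*(v^2 + 3*v) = (v - 3)*(v - 2)*(v + 3)^2*(v)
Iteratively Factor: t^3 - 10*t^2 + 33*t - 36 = (t - 4)*(t^2 - 6*t + 9) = (t - 4)*(t - 3)*(t - 3)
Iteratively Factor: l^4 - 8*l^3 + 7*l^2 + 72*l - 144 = (l - 3)*(l^3 - 5*l^2 - 8*l + 48) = (l - 4)*(l - 3)*(l^2 - l - 12) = (l - 4)*(l - 3)*(l + 3)*(l - 4)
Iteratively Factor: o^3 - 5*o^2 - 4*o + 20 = (o + 2)*(o^2 - 7*o + 10) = (o - 5)*(o + 2)*(o - 2)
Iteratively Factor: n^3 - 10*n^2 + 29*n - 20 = (n - 5)*(n^2 - 5*n + 4) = (n - 5)*(n - 4)*(n - 1)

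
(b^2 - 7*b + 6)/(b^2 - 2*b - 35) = (-b^2 + 7*b - 6)/(-b^2 + 2*b + 35)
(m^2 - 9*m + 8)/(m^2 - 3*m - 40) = (m - 1)/(m + 5)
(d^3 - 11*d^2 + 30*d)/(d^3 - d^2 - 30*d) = (d - 5)/(d + 5)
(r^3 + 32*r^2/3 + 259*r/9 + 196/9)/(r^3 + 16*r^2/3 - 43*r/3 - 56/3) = (9*r^2 + 33*r + 28)/(3*(3*r^2 - 5*r - 8))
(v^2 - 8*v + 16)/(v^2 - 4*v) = (v - 4)/v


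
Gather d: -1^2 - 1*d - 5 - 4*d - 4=-5*d - 10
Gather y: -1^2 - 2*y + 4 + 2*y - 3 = 0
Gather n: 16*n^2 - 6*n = 16*n^2 - 6*n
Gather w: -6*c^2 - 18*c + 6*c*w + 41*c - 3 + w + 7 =-6*c^2 + 23*c + w*(6*c + 1) + 4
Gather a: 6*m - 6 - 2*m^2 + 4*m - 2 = -2*m^2 + 10*m - 8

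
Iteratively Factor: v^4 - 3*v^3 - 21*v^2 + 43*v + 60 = (v + 1)*(v^3 - 4*v^2 - 17*v + 60) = (v + 1)*(v + 4)*(v^2 - 8*v + 15) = (v - 5)*(v + 1)*(v + 4)*(v - 3)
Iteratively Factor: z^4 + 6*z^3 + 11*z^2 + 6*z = (z + 1)*(z^3 + 5*z^2 + 6*z) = (z + 1)*(z + 2)*(z^2 + 3*z) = (z + 1)*(z + 2)*(z + 3)*(z)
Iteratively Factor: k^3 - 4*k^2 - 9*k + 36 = (k + 3)*(k^2 - 7*k + 12) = (k - 4)*(k + 3)*(k - 3)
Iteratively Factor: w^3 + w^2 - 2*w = (w + 2)*(w^2 - w) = w*(w + 2)*(w - 1)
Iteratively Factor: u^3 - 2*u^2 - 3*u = (u - 3)*(u^2 + u) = u*(u - 3)*(u + 1)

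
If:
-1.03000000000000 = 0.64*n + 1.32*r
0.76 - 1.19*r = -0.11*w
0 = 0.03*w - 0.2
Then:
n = -4.20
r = 1.25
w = 6.67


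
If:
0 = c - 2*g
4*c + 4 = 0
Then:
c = -1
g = -1/2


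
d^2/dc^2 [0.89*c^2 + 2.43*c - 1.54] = 1.78000000000000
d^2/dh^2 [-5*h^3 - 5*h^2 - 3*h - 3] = -30*h - 10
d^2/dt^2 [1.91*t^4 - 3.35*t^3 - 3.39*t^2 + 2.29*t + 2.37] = 22.92*t^2 - 20.1*t - 6.78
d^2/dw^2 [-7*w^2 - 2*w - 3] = -14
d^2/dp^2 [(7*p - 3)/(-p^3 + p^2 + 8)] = 2*(p^2*(3*p - 2)^2*(7*p - 3) + (21*p^2 - 14*p + (3*p - 1)*(7*p - 3))*(-p^3 + p^2 + 8))/(-p^3 + p^2 + 8)^3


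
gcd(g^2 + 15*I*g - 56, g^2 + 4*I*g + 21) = g + 7*I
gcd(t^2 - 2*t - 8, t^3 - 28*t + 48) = t - 4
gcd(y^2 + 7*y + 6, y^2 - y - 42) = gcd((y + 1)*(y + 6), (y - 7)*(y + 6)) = y + 6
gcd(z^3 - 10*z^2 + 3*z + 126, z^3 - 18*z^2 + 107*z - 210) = z^2 - 13*z + 42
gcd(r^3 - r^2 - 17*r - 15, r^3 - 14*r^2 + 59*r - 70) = r - 5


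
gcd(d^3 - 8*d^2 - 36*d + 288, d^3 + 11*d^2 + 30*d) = d + 6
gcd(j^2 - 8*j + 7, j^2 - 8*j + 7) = j^2 - 8*j + 7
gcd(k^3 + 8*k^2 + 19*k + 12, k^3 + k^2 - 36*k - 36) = k + 1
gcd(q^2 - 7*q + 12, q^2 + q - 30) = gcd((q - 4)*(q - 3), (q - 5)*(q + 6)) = 1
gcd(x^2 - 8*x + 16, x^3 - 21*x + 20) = x - 4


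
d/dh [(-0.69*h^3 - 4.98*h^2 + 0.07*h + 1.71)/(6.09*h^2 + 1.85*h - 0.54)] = (-4.2021*h^4 - 2.553*h^3 - 8.5215*h^2 - 15.4494*h - 3.2013)/(37.0881*h^4 + 22.533*h^3 - 3.1547*h^2 - 1.998*h + 0.2916)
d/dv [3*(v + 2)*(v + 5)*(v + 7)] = 9*v^2 + 84*v + 177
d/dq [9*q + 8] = 9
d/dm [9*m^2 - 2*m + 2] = 18*m - 2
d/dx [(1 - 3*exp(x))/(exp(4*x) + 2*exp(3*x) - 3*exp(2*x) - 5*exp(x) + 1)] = (9*exp(4*x) + 8*exp(3*x) - 15*exp(2*x) + 6*exp(x) + 2)*exp(x)/(exp(8*x) + 4*exp(7*x) - 2*exp(6*x) - 22*exp(5*x) - 9*exp(4*x) + 34*exp(3*x) + 19*exp(2*x) - 10*exp(x) + 1)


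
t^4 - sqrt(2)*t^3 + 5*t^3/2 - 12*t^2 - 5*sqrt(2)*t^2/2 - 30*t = t*(t + 5/2)*(t - 3*sqrt(2))*(t + 2*sqrt(2))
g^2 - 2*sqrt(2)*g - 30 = (g - 5*sqrt(2))*(g + 3*sqrt(2))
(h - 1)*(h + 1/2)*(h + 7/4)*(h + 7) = h^4 + 33*h^3/4 + 59*h^2/8 - 21*h/2 - 49/8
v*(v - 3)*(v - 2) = v^3 - 5*v^2 + 6*v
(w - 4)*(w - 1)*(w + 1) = w^3 - 4*w^2 - w + 4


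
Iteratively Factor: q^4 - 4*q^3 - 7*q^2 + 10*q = (q - 1)*(q^3 - 3*q^2 - 10*q) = q*(q - 1)*(q^2 - 3*q - 10) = q*(q - 5)*(q - 1)*(q + 2)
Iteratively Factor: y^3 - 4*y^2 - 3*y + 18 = (y - 3)*(y^2 - y - 6) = (y - 3)*(y + 2)*(y - 3)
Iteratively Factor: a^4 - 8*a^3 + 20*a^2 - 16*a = (a - 2)*(a^3 - 6*a^2 + 8*a) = (a - 4)*(a - 2)*(a^2 - 2*a) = (a - 4)*(a - 2)^2*(a)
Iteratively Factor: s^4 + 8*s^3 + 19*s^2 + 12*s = (s + 3)*(s^3 + 5*s^2 + 4*s) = (s + 3)*(s + 4)*(s^2 + s) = s*(s + 3)*(s + 4)*(s + 1)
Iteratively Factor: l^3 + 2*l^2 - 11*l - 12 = (l + 1)*(l^2 + l - 12) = (l - 3)*(l + 1)*(l + 4)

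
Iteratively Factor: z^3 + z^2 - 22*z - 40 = (z + 2)*(z^2 - z - 20) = (z + 2)*(z + 4)*(z - 5)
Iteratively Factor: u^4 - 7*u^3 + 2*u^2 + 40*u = (u + 2)*(u^3 - 9*u^2 + 20*u) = u*(u + 2)*(u^2 - 9*u + 20) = u*(u - 5)*(u + 2)*(u - 4)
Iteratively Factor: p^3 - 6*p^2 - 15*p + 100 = (p - 5)*(p^2 - p - 20) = (p - 5)^2*(p + 4)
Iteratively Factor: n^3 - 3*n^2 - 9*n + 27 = (n + 3)*(n^2 - 6*n + 9) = (n - 3)*(n + 3)*(n - 3)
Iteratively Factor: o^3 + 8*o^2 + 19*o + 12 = (o + 1)*(o^2 + 7*o + 12) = (o + 1)*(o + 4)*(o + 3)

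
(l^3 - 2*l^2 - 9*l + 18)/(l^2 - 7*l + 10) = (l^2 - 9)/(l - 5)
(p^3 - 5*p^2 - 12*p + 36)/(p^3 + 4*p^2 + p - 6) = (p^2 - 8*p + 12)/(p^2 + p - 2)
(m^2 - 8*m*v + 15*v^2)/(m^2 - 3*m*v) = (m - 5*v)/m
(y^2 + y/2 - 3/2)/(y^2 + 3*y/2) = (y - 1)/y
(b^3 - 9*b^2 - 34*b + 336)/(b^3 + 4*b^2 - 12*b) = (b^2 - 15*b + 56)/(b*(b - 2))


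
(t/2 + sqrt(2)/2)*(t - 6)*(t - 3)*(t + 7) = t^4/2 - t^3 + sqrt(2)*t^3/2 - 45*t^2/2 - sqrt(2)*t^2 - 45*sqrt(2)*t/2 + 63*t + 63*sqrt(2)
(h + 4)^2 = h^2 + 8*h + 16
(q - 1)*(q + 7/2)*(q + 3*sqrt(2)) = q^3 + 5*q^2/2 + 3*sqrt(2)*q^2 - 7*q/2 + 15*sqrt(2)*q/2 - 21*sqrt(2)/2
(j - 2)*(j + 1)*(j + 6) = j^3 + 5*j^2 - 8*j - 12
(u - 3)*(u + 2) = u^2 - u - 6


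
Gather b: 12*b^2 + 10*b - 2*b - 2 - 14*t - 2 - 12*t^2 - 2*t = 12*b^2 + 8*b - 12*t^2 - 16*t - 4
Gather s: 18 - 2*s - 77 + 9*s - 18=7*s - 77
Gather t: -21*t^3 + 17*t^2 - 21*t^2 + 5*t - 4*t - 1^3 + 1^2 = -21*t^3 - 4*t^2 + t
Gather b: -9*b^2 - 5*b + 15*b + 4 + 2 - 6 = -9*b^2 + 10*b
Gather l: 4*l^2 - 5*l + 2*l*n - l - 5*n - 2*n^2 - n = 4*l^2 + l*(2*n - 6) - 2*n^2 - 6*n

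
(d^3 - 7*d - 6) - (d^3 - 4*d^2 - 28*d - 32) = 4*d^2 + 21*d + 26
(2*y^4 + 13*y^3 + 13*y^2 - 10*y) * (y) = 2*y^5 + 13*y^4 + 13*y^3 - 10*y^2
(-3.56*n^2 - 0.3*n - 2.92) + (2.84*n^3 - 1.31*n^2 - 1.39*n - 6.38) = 2.84*n^3 - 4.87*n^2 - 1.69*n - 9.3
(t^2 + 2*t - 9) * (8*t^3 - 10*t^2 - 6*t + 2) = 8*t^5 + 6*t^4 - 98*t^3 + 80*t^2 + 58*t - 18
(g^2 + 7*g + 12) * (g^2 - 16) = g^4 + 7*g^3 - 4*g^2 - 112*g - 192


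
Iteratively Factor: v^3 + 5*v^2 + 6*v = (v)*(v^2 + 5*v + 6) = v*(v + 3)*(v + 2)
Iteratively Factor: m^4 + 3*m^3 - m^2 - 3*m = (m + 1)*(m^3 + 2*m^2 - 3*m) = (m - 1)*(m + 1)*(m^2 + 3*m) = m*(m - 1)*(m + 1)*(m + 3)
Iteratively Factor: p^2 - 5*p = (p - 5)*(p)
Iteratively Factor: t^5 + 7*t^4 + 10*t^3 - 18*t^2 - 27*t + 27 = (t + 3)*(t^4 + 4*t^3 - 2*t^2 - 12*t + 9) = (t + 3)^2*(t^3 + t^2 - 5*t + 3) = (t + 3)^3*(t^2 - 2*t + 1) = (t - 1)*(t + 3)^3*(t - 1)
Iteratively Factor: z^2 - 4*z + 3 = (z - 3)*(z - 1)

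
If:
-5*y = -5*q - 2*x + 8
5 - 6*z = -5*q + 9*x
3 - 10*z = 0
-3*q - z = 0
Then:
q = -1/10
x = 3/10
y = -79/50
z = 3/10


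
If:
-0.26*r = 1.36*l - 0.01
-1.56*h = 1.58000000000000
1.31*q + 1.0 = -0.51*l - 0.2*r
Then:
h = -1.01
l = 0.00735294117647059 - 0.191176470588235*r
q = -0.0782442748091603*r - 0.766221374045801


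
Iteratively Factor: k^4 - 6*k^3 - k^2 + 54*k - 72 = (k - 3)*(k^3 - 3*k^2 - 10*k + 24) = (k - 3)*(k + 3)*(k^2 - 6*k + 8) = (k - 3)*(k - 2)*(k + 3)*(k - 4)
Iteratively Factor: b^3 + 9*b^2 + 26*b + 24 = (b + 3)*(b^2 + 6*b + 8) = (b + 3)*(b + 4)*(b + 2)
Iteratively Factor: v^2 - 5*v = (v - 5)*(v)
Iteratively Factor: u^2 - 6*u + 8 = (u - 4)*(u - 2)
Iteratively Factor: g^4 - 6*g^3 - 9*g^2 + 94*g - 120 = (g - 2)*(g^3 - 4*g^2 - 17*g + 60) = (g - 5)*(g - 2)*(g^2 + g - 12) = (g - 5)*(g - 2)*(g + 4)*(g - 3)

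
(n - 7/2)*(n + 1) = n^2 - 5*n/2 - 7/2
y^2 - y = y*(y - 1)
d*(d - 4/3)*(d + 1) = d^3 - d^2/3 - 4*d/3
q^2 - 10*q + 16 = (q - 8)*(q - 2)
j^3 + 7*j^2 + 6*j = j*(j + 1)*(j + 6)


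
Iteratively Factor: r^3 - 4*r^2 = (r)*(r^2 - 4*r) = r*(r - 4)*(r)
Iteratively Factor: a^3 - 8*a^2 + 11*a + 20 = (a - 5)*(a^2 - 3*a - 4) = (a - 5)*(a - 4)*(a + 1)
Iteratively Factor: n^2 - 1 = (n + 1)*(n - 1)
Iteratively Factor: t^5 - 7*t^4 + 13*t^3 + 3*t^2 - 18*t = (t)*(t^4 - 7*t^3 + 13*t^2 + 3*t - 18) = t*(t - 2)*(t^3 - 5*t^2 + 3*t + 9) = t*(t - 3)*(t - 2)*(t^2 - 2*t - 3) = t*(t - 3)*(t - 2)*(t + 1)*(t - 3)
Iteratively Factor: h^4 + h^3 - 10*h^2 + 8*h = (h)*(h^3 + h^2 - 10*h + 8) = h*(h + 4)*(h^2 - 3*h + 2) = h*(h - 1)*(h + 4)*(h - 2)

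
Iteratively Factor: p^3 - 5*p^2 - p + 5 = (p - 5)*(p^2 - 1) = (p - 5)*(p - 1)*(p + 1)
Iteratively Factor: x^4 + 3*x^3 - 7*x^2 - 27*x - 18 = (x + 3)*(x^3 - 7*x - 6) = (x - 3)*(x + 3)*(x^2 + 3*x + 2) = (x - 3)*(x + 2)*(x + 3)*(x + 1)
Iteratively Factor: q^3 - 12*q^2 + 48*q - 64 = (q - 4)*(q^2 - 8*q + 16) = (q - 4)^2*(q - 4)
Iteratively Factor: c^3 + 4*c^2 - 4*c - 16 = (c - 2)*(c^2 + 6*c + 8) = (c - 2)*(c + 4)*(c + 2)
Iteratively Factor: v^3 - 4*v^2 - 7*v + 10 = (v + 2)*(v^2 - 6*v + 5) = (v - 5)*(v + 2)*(v - 1)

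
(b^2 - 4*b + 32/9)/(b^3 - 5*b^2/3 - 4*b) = (-9*b^2 + 36*b - 32)/(3*b*(-3*b^2 + 5*b + 12))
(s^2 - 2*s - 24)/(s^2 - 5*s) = (s^2 - 2*s - 24)/(s*(s - 5))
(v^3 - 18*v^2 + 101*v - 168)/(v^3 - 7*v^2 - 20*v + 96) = (v - 7)/(v + 4)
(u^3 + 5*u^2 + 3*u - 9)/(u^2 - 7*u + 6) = (u^2 + 6*u + 9)/(u - 6)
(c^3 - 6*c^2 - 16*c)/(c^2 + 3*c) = (c^2 - 6*c - 16)/(c + 3)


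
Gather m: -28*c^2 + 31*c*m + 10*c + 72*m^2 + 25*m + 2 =-28*c^2 + 10*c + 72*m^2 + m*(31*c + 25) + 2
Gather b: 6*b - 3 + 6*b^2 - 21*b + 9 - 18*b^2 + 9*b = -12*b^2 - 6*b + 6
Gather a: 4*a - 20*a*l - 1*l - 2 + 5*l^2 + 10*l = a*(4 - 20*l) + 5*l^2 + 9*l - 2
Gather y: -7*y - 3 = -7*y - 3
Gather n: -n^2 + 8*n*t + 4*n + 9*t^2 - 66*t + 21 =-n^2 + n*(8*t + 4) + 9*t^2 - 66*t + 21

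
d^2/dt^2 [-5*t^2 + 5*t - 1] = -10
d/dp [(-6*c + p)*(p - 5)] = -6*c + 2*p - 5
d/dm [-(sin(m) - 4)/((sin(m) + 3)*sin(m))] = (cos(m) - 8/tan(m) - 12*cos(m)/sin(m)^2)/(sin(m) + 3)^2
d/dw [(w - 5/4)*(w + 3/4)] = 2*w - 1/2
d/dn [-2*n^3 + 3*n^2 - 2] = 6*n*(1 - n)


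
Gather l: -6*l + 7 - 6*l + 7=14 - 12*l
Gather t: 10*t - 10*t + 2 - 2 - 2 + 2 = 0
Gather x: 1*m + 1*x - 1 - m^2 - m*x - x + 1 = -m^2 - m*x + m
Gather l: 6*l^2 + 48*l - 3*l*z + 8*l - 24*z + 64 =6*l^2 + l*(56 - 3*z) - 24*z + 64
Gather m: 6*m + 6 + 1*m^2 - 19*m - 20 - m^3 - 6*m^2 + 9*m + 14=-m^3 - 5*m^2 - 4*m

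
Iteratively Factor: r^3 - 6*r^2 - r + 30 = (r - 3)*(r^2 - 3*r - 10) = (r - 5)*(r - 3)*(r + 2)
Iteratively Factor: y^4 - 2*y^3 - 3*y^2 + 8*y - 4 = (y - 1)*(y^3 - y^2 - 4*y + 4) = (y - 2)*(y - 1)*(y^2 + y - 2) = (y - 2)*(y - 1)^2*(y + 2)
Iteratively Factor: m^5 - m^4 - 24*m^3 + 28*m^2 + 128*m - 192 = (m - 2)*(m^4 + m^3 - 22*m^2 - 16*m + 96) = (m - 2)*(m + 4)*(m^3 - 3*m^2 - 10*m + 24) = (m - 2)^2*(m + 4)*(m^2 - m - 12) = (m - 2)^2*(m + 3)*(m + 4)*(m - 4)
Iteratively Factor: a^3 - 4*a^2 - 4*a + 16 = (a + 2)*(a^2 - 6*a + 8) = (a - 2)*(a + 2)*(a - 4)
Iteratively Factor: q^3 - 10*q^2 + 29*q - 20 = (q - 1)*(q^2 - 9*q + 20) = (q - 5)*(q - 1)*(q - 4)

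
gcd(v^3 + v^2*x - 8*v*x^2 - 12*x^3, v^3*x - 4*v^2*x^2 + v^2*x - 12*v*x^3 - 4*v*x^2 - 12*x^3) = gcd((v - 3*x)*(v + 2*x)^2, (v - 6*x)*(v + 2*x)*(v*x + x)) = v + 2*x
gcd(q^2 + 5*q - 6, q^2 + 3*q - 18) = q + 6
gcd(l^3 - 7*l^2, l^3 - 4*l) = l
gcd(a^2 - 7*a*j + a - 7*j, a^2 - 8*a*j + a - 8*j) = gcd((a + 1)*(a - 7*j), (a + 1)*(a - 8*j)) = a + 1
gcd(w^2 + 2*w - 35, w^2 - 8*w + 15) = w - 5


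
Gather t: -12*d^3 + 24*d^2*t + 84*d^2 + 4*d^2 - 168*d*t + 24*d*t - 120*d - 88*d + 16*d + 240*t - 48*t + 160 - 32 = -12*d^3 + 88*d^2 - 192*d + t*(24*d^2 - 144*d + 192) + 128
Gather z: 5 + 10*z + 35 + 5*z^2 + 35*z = 5*z^2 + 45*z + 40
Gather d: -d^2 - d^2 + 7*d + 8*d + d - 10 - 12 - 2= -2*d^2 + 16*d - 24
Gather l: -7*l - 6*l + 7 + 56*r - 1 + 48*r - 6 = -13*l + 104*r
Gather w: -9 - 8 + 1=-16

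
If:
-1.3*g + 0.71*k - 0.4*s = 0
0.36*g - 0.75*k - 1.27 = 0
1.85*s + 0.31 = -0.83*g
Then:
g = -1.46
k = -2.39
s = 0.49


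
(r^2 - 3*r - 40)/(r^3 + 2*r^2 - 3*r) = (r^2 - 3*r - 40)/(r*(r^2 + 2*r - 3))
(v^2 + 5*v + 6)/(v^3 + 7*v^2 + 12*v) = (v + 2)/(v*(v + 4))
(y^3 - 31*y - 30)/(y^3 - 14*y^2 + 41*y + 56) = (y^2 - y - 30)/(y^2 - 15*y + 56)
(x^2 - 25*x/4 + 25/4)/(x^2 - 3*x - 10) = (x - 5/4)/(x + 2)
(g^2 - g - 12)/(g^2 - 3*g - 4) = (g + 3)/(g + 1)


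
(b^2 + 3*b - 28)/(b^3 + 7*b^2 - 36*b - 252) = (b - 4)/(b^2 - 36)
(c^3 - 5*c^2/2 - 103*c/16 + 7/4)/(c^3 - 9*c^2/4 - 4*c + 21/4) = (c^2 - 17*c/4 + 1)/(c^2 - 4*c + 3)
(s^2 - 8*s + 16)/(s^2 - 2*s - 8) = (s - 4)/(s + 2)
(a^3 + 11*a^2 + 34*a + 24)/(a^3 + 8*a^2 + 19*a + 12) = (a + 6)/(a + 3)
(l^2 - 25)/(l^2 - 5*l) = (l + 5)/l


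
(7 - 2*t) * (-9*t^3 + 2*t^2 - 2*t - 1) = 18*t^4 - 67*t^3 + 18*t^2 - 12*t - 7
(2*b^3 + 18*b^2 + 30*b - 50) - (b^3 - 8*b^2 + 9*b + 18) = b^3 + 26*b^2 + 21*b - 68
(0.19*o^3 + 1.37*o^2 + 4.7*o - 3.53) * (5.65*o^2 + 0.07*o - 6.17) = 1.0735*o^5 + 7.7538*o^4 + 25.4786*o^3 - 28.0684*o^2 - 29.2461*o + 21.7801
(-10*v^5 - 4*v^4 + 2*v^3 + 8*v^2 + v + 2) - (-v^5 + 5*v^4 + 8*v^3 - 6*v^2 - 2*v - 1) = -9*v^5 - 9*v^4 - 6*v^3 + 14*v^2 + 3*v + 3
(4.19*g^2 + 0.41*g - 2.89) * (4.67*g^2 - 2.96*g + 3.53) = 19.5673*g^4 - 10.4877*g^3 + 0.0808000000000013*g^2 + 10.0017*g - 10.2017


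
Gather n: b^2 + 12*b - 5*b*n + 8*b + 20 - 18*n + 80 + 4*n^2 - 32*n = b^2 + 20*b + 4*n^2 + n*(-5*b - 50) + 100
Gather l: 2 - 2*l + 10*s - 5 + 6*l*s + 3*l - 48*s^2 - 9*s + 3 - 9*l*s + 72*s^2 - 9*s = l*(1 - 3*s) + 24*s^2 - 8*s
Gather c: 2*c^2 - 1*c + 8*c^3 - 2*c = 8*c^3 + 2*c^2 - 3*c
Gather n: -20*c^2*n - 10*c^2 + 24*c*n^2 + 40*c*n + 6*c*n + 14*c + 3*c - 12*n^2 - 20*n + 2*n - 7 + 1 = -10*c^2 + 17*c + n^2*(24*c - 12) + n*(-20*c^2 + 46*c - 18) - 6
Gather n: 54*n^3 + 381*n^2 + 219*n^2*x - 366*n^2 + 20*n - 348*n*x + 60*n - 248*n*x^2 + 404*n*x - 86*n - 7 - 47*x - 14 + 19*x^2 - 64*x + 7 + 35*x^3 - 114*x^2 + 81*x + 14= 54*n^3 + n^2*(219*x + 15) + n*(-248*x^2 + 56*x - 6) + 35*x^3 - 95*x^2 - 30*x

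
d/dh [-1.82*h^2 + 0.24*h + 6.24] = 0.24 - 3.64*h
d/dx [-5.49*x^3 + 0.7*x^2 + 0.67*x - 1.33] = -16.47*x^2 + 1.4*x + 0.67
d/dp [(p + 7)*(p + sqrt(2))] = 2*p + sqrt(2) + 7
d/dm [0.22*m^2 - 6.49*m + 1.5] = 0.44*m - 6.49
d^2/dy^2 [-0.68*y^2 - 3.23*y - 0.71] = -1.36000000000000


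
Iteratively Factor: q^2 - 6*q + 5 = (q - 1)*(q - 5)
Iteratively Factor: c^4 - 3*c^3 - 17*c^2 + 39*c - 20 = (c + 4)*(c^3 - 7*c^2 + 11*c - 5) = (c - 1)*(c + 4)*(c^2 - 6*c + 5) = (c - 1)^2*(c + 4)*(c - 5)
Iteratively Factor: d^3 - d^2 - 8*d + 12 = (d + 3)*(d^2 - 4*d + 4) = (d - 2)*(d + 3)*(d - 2)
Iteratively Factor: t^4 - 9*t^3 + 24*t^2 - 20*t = (t)*(t^3 - 9*t^2 + 24*t - 20) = t*(t - 5)*(t^2 - 4*t + 4) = t*(t - 5)*(t - 2)*(t - 2)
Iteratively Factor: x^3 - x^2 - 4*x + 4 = (x - 1)*(x^2 - 4) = (x - 1)*(x + 2)*(x - 2)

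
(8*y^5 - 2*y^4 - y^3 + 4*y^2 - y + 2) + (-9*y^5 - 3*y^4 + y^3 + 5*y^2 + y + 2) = -y^5 - 5*y^4 + 9*y^2 + 4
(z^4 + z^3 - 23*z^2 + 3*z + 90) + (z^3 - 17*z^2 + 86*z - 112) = z^4 + 2*z^3 - 40*z^2 + 89*z - 22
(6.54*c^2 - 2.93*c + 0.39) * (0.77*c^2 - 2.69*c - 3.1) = 5.0358*c^4 - 19.8487*c^3 - 12.092*c^2 + 8.0339*c - 1.209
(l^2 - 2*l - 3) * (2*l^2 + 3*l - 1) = 2*l^4 - l^3 - 13*l^2 - 7*l + 3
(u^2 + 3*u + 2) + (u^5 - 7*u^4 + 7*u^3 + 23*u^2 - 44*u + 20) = u^5 - 7*u^4 + 7*u^3 + 24*u^2 - 41*u + 22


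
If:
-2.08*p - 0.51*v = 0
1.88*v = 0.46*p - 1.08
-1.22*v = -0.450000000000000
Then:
No Solution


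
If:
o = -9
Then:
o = -9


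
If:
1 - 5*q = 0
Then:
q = 1/5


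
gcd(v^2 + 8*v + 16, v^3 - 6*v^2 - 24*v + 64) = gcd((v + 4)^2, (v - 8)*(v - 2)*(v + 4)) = v + 4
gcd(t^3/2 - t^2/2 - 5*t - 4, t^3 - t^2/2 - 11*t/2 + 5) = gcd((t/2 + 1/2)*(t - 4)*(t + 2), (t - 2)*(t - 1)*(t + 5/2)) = 1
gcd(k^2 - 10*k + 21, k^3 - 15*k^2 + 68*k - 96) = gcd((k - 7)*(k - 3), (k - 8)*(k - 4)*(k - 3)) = k - 3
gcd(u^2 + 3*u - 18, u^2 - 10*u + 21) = u - 3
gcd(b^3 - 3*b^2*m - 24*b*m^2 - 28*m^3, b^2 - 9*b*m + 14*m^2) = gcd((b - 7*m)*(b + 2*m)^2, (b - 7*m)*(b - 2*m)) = b - 7*m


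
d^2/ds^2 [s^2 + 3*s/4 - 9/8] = 2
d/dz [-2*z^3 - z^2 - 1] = 2*z*(-3*z - 1)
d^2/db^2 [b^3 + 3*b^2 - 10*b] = 6*b + 6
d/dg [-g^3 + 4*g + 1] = 4 - 3*g^2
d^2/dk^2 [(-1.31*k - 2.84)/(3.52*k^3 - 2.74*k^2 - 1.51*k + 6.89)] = (-97.388544*k^5 - 346.456704*k^4 + 404.663976*k^3 + 343.89552*k^2 + 194.38062*k - 147.439634)/(43.614208*k^9 - 101.849088*k^8 + 23.151744*k^7 + 322.920632*k^6 - 408.647604*k^5 - 83.290698*k^4 + 668.902541*k^3 - 343.090995*k^2 - 215.048613*k + 327.082769)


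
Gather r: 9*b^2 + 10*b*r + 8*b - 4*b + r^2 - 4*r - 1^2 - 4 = 9*b^2 + 4*b + r^2 + r*(10*b - 4) - 5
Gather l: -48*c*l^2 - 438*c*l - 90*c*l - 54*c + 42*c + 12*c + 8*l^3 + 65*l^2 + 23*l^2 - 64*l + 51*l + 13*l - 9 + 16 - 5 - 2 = -528*c*l + 8*l^3 + l^2*(88 - 48*c)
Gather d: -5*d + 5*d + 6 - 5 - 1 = 0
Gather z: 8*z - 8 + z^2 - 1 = z^2 + 8*z - 9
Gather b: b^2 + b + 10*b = b^2 + 11*b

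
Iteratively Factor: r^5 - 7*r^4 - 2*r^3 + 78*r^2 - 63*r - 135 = (r - 3)*(r^4 - 4*r^3 - 14*r^2 + 36*r + 45) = (r - 5)*(r - 3)*(r^3 + r^2 - 9*r - 9) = (r - 5)*(r - 3)*(r + 3)*(r^2 - 2*r - 3) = (r - 5)*(r - 3)^2*(r + 3)*(r + 1)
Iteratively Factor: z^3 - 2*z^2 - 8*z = (z + 2)*(z^2 - 4*z) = (z - 4)*(z + 2)*(z)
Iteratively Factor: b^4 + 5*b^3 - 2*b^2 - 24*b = (b - 2)*(b^3 + 7*b^2 + 12*b) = (b - 2)*(b + 4)*(b^2 + 3*b) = b*(b - 2)*(b + 4)*(b + 3)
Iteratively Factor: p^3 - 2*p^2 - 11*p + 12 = (p - 4)*(p^2 + 2*p - 3) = (p - 4)*(p - 1)*(p + 3)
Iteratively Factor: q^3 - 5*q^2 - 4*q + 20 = (q - 2)*(q^2 - 3*q - 10) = (q - 2)*(q + 2)*(q - 5)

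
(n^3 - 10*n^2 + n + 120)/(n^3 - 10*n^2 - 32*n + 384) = (n^2 - 2*n - 15)/(n^2 - 2*n - 48)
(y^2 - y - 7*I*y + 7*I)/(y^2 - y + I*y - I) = (y - 7*I)/(y + I)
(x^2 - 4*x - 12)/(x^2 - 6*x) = (x + 2)/x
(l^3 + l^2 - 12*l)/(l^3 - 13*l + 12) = l/(l - 1)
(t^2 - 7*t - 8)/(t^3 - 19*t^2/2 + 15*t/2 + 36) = 2*(t + 1)/(2*t^2 - 3*t - 9)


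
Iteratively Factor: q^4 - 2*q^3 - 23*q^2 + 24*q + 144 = (q + 3)*(q^3 - 5*q^2 - 8*q + 48) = (q + 3)^2*(q^2 - 8*q + 16) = (q - 4)*(q + 3)^2*(q - 4)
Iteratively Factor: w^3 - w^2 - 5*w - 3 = (w + 1)*(w^2 - 2*w - 3) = (w - 3)*(w + 1)*(w + 1)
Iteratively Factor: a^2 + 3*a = (a + 3)*(a)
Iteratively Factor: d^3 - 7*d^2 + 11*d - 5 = (d - 1)*(d^2 - 6*d + 5) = (d - 1)^2*(d - 5)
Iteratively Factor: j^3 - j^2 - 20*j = (j - 5)*(j^2 + 4*j) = j*(j - 5)*(j + 4)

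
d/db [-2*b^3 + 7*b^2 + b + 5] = -6*b^2 + 14*b + 1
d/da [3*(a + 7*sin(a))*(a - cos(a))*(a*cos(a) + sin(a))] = -3*(a + 7*sin(a))*(a - cos(a))*(a*sin(a) - 2*cos(a)) + 3*(a + 7*sin(a))*(a*cos(a) + sin(a))*(sin(a) + 1) + 3*(a - cos(a))*(a*cos(a) + sin(a))*(7*cos(a) + 1)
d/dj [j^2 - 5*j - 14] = 2*j - 5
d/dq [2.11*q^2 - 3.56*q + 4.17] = 4.22*q - 3.56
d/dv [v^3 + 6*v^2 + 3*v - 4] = 3*v^2 + 12*v + 3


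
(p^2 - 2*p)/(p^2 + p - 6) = p/(p + 3)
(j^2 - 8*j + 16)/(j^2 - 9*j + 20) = (j - 4)/(j - 5)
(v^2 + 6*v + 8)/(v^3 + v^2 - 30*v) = (v^2 + 6*v + 8)/(v*(v^2 + v - 30))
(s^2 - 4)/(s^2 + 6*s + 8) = (s - 2)/(s + 4)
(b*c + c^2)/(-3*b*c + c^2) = (-b - c)/(3*b - c)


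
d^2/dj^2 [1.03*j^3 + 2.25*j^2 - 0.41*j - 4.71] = 6.18*j + 4.5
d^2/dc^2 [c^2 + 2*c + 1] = 2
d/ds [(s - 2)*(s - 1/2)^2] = 3*s^2 - 6*s + 9/4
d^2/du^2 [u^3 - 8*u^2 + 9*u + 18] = 6*u - 16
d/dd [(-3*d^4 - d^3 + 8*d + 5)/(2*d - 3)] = (-18*d^4 + 32*d^3 + 9*d^2 - 34)/(4*d^2 - 12*d + 9)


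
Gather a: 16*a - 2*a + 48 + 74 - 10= 14*a + 112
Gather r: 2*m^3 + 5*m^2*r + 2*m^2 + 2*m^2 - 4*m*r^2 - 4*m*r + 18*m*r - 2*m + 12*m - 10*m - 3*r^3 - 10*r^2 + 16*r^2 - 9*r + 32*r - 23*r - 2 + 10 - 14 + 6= 2*m^3 + 4*m^2 - 3*r^3 + r^2*(6 - 4*m) + r*(5*m^2 + 14*m)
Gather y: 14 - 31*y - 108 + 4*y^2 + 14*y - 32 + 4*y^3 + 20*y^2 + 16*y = 4*y^3 + 24*y^2 - y - 126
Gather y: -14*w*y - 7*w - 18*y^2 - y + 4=-7*w - 18*y^2 + y*(-14*w - 1) + 4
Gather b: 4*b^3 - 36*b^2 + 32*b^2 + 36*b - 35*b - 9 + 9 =4*b^3 - 4*b^2 + b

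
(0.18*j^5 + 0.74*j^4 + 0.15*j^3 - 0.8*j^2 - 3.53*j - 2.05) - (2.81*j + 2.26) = 0.18*j^5 + 0.74*j^4 + 0.15*j^3 - 0.8*j^2 - 6.34*j - 4.31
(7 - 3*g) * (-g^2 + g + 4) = 3*g^3 - 10*g^2 - 5*g + 28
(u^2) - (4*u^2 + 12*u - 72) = -3*u^2 - 12*u + 72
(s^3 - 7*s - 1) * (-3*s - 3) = -3*s^4 - 3*s^3 + 21*s^2 + 24*s + 3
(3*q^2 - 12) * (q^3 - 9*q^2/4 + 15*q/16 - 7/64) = 3*q^5 - 27*q^4/4 - 147*q^3/16 + 1707*q^2/64 - 45*q/4 + 21/16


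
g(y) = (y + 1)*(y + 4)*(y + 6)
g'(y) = (y + 1)*(y + 4) + (y + 1)*(y + 6) + (y + 4)*(y + 6)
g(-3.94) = -0.36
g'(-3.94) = -6.11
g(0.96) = 67.66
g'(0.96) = 57.88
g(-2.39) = -8.08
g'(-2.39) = -1.44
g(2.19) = 161.72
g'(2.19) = 96.57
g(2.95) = 245.70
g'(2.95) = 125.01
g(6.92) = 1117.40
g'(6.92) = 329.90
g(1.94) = 138.66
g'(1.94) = 87.97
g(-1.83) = -7.51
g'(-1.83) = 3.79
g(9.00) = 1950.00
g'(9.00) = 475.00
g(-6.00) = 0.00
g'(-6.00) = 10.00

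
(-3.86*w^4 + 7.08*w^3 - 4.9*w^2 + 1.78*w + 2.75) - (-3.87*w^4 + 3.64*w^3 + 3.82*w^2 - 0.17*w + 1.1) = 0.0100000000000002*w^4 + 3.44*w^3 - 8.72*w^2 + 1.95*w + 1.65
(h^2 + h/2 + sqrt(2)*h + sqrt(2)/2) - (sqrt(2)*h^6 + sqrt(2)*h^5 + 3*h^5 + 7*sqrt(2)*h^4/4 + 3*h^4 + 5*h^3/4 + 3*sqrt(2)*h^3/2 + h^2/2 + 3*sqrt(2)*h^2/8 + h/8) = -sqrt(2)*h^6 - 3*h^5 - sqrt(2)*h^5 - 3*h^4 - 7*sqrt(2)*h^4/4 - 3*sqrt(2)*h^3/2 - 5*h^3/4 - 3*sqrt(2)*h^2/8 + h^2/2 + 3*h/8 + sqrt(2)*h + sqrt(2)/2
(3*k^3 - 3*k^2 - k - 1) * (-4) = -12*k^3 + 12*k^2 + 4*k + 4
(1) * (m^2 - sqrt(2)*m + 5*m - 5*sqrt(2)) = m^2 - sqrt(2)*m + 5*m - 5*sqrt(2)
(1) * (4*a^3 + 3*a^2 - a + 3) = 4*a^3 + 3*a^2 - a + 3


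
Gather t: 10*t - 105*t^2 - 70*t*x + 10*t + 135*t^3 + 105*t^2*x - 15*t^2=135*t^3 + t^2*(105*x - 120) + t*(20 - 70*x)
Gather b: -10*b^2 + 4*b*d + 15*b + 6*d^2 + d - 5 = -10*b^2 + b*(4*d + 15) + 6*d^2 + d - 5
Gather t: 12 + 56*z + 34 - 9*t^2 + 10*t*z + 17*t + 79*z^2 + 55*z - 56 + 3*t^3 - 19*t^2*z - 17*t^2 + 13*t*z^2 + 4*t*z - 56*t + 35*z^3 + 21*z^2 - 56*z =3*t^3 + t^2*(-19*z - 26) + t*(13*z^2 + 14*z - 39) + 35*z^3 + 100*z^2 + 55*z - 10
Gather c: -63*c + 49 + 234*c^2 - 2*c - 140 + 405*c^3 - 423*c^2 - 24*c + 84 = 405*c^3 - 189*c^2 - 89*c - 7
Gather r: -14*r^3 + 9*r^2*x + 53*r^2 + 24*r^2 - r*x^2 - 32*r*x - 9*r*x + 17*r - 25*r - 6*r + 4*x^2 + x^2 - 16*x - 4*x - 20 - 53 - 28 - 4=-14*r^3 + r^2*(9*x + 77) + r*(-x^2 - 41*x - 14) + 5*x^2 - 20*x - 105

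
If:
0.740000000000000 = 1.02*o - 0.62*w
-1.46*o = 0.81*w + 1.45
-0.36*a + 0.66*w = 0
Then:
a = -2.71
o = -0.17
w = -1.48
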